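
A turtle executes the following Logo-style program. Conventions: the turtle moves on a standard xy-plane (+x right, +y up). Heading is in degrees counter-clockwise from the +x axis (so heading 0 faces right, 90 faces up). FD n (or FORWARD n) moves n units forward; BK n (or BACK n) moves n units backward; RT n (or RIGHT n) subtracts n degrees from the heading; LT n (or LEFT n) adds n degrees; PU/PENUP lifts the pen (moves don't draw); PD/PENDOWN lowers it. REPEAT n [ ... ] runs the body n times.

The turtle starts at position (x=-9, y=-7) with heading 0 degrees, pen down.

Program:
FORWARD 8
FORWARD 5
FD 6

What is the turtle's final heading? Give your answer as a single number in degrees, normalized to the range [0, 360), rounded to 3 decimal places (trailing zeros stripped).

Answer: 0

Derivation:
Executing turtle program step by step:
Start: pos=(-9,-7), heading=0, pen down
FD 8: (-9,-7) -> (-1,-7) [heading=0, draw]
FD 5: (-1,-7) -> (4,-7) [heading=0, draw]
FD 6: (4,-7) -> (10,-7) [heading=0, draw]
Final: pos=(10,-7), heading=0, 3 segment(s) drawn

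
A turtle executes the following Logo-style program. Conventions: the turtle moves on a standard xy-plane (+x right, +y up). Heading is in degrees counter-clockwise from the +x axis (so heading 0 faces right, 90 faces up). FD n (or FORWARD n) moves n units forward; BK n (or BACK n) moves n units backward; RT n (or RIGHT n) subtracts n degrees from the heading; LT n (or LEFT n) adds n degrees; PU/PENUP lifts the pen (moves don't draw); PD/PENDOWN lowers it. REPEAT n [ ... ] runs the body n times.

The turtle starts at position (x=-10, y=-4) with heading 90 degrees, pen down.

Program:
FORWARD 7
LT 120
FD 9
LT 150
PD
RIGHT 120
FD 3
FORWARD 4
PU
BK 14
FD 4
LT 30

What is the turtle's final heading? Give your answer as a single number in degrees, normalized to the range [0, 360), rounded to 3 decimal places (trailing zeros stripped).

Answer: 270

Derivation:
Executing turtle program step by step:
Start: pos=(-10,-4), heading=90, pen down
FD 7: (-10,-4) -> (-10,3) [heading=90, draw]
LT 120: heading 90 -> 210
FD 9: (-10,3) -> (-17.794,-1.5) [heading=210, draw]
LT 150: heading 210 -> 0
PD: pen down
RT 120: heading 0 -> 240
FD 3: (-17.794,-1.5) -> (-19.294,-4.098) [heading=240, draw]
FD 4: (-19.294,-4.098) -> (-21.294,-7.562) [heading=240, draw]
PU: pen up
BK 14: (-21.294,-7.562) -> (-14.294,4.562) [heading=240, move]
FD 4: (-14.294,4.562) -> (-16.294,1.098) [heading=240, move]
LT 30: heading 240 -> 270
Final: pos=(-16.294,1.098), heading=270, 4 segment(s) drawn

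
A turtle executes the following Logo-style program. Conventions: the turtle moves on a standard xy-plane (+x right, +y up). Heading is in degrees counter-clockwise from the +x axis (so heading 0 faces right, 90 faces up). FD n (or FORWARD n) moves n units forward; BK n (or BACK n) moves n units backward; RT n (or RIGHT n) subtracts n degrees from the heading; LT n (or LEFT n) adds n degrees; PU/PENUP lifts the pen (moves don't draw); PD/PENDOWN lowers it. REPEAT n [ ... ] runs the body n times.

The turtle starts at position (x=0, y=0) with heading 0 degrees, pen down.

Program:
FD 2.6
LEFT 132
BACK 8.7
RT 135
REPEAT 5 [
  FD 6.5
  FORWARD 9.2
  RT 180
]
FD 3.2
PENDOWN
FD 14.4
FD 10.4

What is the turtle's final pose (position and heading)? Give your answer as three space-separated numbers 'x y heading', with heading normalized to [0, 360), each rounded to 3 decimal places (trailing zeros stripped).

Executing turtle program step by step:
Start: pos=(0,0), heading=0, pen down
FD 2.6: (0,0) -> (2.6,0) [heading=0, draw]
LT 132: heading 0 -> 132
BK 8.7: (2.6,0) -> (8.421,-6.465) [heading=132, draw]
RT 135: heading 132 -> 357
REPEAT 5 [
  -- iteration 1/5 --
  FD 6.5: (8.421,-6.465) -> (14.913,-6.806) [heading=357, draw]
  FD 9.2: (14.913,-6.806) -> (24.1,-7.287) [heading=357, draw]
  RT 180: heading 357 -> 177
  -- iteration 2/5 --
  FD 6.5: (24.1,-7.287) -> (17.609,-6.947) [heading=177, draw]
  FD 9.2: (17.609,-6.947) -> (8.421,-6.465) [heading=177, draw]
  RT 180: heading 177 -> 357
  -- iteration 3/5 --
  FD 6.5: (8.421,-6.465) -> (14.913,-6.806) [heading=357, draw]
  FD 9.2: (14.913,-6.806) -> (24.1,-7.287) [heading=357, draw]
  RT 180: heading 357 -> 177
  -- iteration 4/5 --
  FD 6.5: (24.1,-7.287) -> (17.609,-6.947) [heading=177, draw]
  FD 9.2: (17.609,-6.947) -> (8.421,-6.465) [heading=177, draw]
  RT 180: heading 177 -> 357
  -- iteration 5/5 --
  FD 6.5: (8.421,-6.465) -> (14.913,-6.806) [heading=357, draw]
  FD 9.2: (14.913,-6.806) -> (24.1,-7.287) [heading=357, draw]
  RT 180: heading 357 -> 177
]
FD 3.2: (24.1,-7.287) -> (20.904,-7.12) [heading=177, draw]
PD: pen down
FD 14.4: (20.904,-7.12) -> (6.524,-6.366) [heading=177, draw]
FD 10.4: (6.524,-6.366) -> (-3.862,-5.822) [heading=177, draw]
Final: pos=(-3.862,-5.822), heading=177, 15 segment(s) drawn

Answer: -3.862 -5.822 177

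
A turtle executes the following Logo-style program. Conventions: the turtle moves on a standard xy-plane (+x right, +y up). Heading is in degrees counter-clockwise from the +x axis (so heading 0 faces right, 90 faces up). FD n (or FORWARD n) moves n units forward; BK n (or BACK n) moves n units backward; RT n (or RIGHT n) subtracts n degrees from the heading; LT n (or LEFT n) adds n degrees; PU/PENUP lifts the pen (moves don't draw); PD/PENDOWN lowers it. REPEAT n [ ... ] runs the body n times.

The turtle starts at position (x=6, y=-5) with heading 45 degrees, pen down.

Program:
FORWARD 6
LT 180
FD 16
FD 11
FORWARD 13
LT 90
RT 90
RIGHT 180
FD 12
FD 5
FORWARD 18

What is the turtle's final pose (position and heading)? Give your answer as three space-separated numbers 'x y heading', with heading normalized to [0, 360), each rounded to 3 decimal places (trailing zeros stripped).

Answer: 6.707 -4.293 45

Derivation:
Executing turtle program step by step:
Start: pos=(6,-5), heading=45, pen down
FD 6: (6,-5) -> (10.243,-0.757) [heading=45, draw]
LT 180: heading 45 -> 225
FD 16: (10.243,-0.757) -> (-1.071,-12.071) [heading=225, draw]
FD 11: (-1.071,-12.071) -> (-8.849,-19.849) [heading=225, draw]
FD 13: (-8.849,-19.849) -> (-18.042,-29.042) [heading=225, draw]
LT 90: heading 225 -> 315
RT 90: heading 315 -> 225
RT 180: heading 225 -> 45
FD 12: (-18.042,-29.042) -> (-9.556,-20.556) [heading=45, draw]
FD 5: (-9.556,-20.556) -> (-6.021,-17.021) [heading=45, draw]
FD 18: (-6.021,-17.021) -> (6.707,-4.293) [heading=45, draw]
Final: pos=(6.707,-4.293), heading=45, 7 segment(s) drawn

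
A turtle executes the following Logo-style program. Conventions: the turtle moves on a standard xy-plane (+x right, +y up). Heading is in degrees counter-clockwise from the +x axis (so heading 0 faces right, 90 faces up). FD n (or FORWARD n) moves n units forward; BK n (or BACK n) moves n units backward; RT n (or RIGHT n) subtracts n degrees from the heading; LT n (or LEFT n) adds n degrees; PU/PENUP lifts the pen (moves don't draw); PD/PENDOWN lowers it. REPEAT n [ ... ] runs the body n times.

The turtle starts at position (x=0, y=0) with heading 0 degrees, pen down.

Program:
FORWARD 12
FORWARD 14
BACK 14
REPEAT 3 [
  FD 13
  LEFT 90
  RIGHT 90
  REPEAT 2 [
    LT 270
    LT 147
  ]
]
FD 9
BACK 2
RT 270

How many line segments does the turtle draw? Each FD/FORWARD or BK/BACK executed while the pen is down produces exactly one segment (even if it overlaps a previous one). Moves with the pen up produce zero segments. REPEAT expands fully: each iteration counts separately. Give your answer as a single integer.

Executing turtle program step by step:
Start: pos=(0,0), heading=0, pen down
FD 12: (0,0) -> (12,0) [heading=0, draw]
FD 14: (12,0) -> (26,0) [heading=0, draw]
BK 14: (26,0) -> (12,0) [heading=0, draw]
REPEAT 3 [
  -- iteration 1/3 --
  FD 13: (12,0) -> (25,0) [heading=0, draw]
  LT 90: heading 0 -> 90
  RT 90: heading 90 -> 0
  REPEAT 2 [
    -- iteration 1/2 --
    LT 270: heading 0 -> 270
    LT 147: heading 270 -> 57
    -- iteration 2/2 --
    LT 270: heading 57 -> 327
    LT 147: heading 327 -> 114
  ]
  -- iteration 2/3 --
  FD 13: (25,0) -> (19.712,11.876) [heading=114, draw]
  LT 90: heading 114 -> 204
  RT 90: heading 204 -> 114
  REPEAT 2 [
    -- iteration 1/2 --
    LT 270: heading 114 -> 24
    LT 147: heading 24 -> 171
    -- iteration 2/2 --
    LT 270: heading 171 -> 81
    LT 147: heading 81 -> 228
  ]
  -- iteration 3/3 --
  FD 13: (19.712,11.876) -> (11.014,2.215) [heading=228, draw]
  LT 90: heading 228 -> 318
  RT 90: heading 318 -> 228
  REPEAT 2 [
    -- iteration 1/2 --
    LT 270: heading 228 -> 138
    LT 147: heading 138 -> 285
    -- iteration 2/2 --
    LT 270: heading 285 -> 195
    LT 147: heading 195 -> 342
  ]
]
FD 9: (11.014,2.215) -> (19.573,-0.566) [heading=342, draw]
BK 2: (19.573,-0.566) -> (17.671,0.052) [heading=342, draw]
RT 270: heading 342 -> 72
Final: pos=(17.671,0.052), heading=72, 8 segment(s) drawn
Segments drawn: 8

Answer: 8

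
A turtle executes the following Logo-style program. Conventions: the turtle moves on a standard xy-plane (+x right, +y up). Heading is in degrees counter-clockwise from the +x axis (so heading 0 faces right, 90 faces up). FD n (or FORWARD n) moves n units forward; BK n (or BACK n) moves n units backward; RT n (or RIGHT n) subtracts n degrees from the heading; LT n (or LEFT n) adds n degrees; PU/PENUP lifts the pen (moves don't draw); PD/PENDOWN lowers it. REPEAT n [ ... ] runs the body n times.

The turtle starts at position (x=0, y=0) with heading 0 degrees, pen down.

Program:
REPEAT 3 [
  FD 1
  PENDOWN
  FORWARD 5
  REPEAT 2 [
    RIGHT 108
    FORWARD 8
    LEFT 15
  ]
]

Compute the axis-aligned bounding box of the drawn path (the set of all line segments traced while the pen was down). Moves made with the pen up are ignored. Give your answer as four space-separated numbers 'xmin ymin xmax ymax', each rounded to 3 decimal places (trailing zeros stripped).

Executing turtle program step by step:
Start: pos=(0,0), heading=0, pen down
REPEAT 3 [
  -- iteration 1/3 --
  FD 1: (0,0) -> (1,0) [heading=0, draw]
  PD: pen down
  FD 5: (1,0) -> (6,0) [heading=0, draw]
  REPEAT 2 [
    -- iteration 1/2 --
    RT 108: heading 0 -> 252
    FD 8: (6,0) -> (3.528,-7.608) [heading=252, draw]
    LT 15: heading 252 -> 267
    -- iteration 2/2 --
    RT 108: heading 267 -> 159
    FD 8: (3.528,-7.608) -> (-3.941,-4.742) [heading=159, draw]
    LT 15: heading 159 -> 174
  ]
  -- iteration 2/3 --
  FD 1: (-3.941,-4.742) -> (-4.935,-4.637) [heading=174, draw]
  PD: pen down
  FD 5: (-4.935,-4.637) -> (-9.908,-4.114) [heading=174, draw]
  REPEAT 2 [
    -- iteration 1/2 --
    RT 108: heading 174 -> 66
    FD 8: (-9.908,-4.114) -> (-6.654,3.194) [heading=66, draw]
    LT 15: heading 66 -> 81
    -- iteration 2/2 --
    RT 108: heading 81 -> 333
    FD 8: (-6.654,3.194) -> (0.474,-0.438) [heading=333, draw]
    LT 15: heading 333 -> 348
  ]
  -- iteration 3/3 --
  FD 1: (0.474,-0.438) -> (1.452,-0.646) [heading=348, draw]
  PD: pen down
  FD 5: (1.452,-0.646) -> (6.343,-1.685) [heading=348, draw]
  REPEAT 2 [
    -- iteration 1/2 --
    RT 108: heading 348 -> 240
    FD 8: (6.343,-1.685) -> (2.343,-8.614) [heading=240, draw]
    LT 15: heading 240 -> 255
    -- iteration 2/2 --
    RT 108: heading 255 -> 147
    FD 8: (2.343,-8.614) -> (-4.366,-4.256) [heading=147, draw]
    LT 15: heading 147 -> 162
  ]
]
Final: pos=(-4.366,-4.256), heading=162, 12 segment(s) drawn

Segment endpoints: x in {-9.908, -6.654, -4.935, -4.366, -3.941, 0, 0.474, 1, 1.452, 2.343, 3.528, 6, 6.343}, y in {-8.614, -7.608, -4.742, -4.637, -4.256, -4.114, -1.685, -0.646, -0.438, 0, 3.194}
xmin=-9.908, ymin=-8.614, xmax=6.343, ymax=3.194

Answer: -9.908 -8.614 6.343 3.194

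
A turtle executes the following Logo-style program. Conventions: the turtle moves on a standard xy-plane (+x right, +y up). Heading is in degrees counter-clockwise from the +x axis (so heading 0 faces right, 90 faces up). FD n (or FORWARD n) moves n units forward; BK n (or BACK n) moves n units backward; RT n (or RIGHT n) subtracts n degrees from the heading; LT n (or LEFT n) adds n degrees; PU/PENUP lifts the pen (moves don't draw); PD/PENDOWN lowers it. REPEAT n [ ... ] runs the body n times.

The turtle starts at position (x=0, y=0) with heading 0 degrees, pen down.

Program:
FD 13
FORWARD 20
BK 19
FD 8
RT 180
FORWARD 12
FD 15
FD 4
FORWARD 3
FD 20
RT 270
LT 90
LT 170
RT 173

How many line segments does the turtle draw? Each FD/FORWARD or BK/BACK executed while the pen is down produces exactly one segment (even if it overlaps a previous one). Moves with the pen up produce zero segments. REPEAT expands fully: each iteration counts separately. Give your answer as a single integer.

Answer: 9

Derivation:
Executing turtle program step by step:
Start: pos=(0,0), heading=0, pen down
FD 13: (0,0) -> (13,0) [heading=0, draw]
FD 20: (13,0) -> (33,0) [heading=0, draw]
BK 19: (33,0) -> (14,0) [heading=0, draw]
FD 8: (14,0) -> (22,0) [heading=0, draw]
RT 180: heading 0 -> 180
FD 12: (22,0) -> (10,0) [heading=180, draw]
FD 15: (10,0) -> (-5,0) [heading=180, draw]
FD 4: (-5,0) -> (-9,0) [heading=180, draw]
FD 3: (-9,0) -> (-12,0) [heading=180, draw]
FD 20: (-12,0) -> (-32,0) [heading=180, draw]
RT 270: heading 180 -> 270
LT 90: heading 270 -> 0
LT 170: heading 0 -> 170
RT 173: heading 170 -> 357
Final: pos=(-32,0), heading=357, 9 segment(s) drawn
Segments drawn: 9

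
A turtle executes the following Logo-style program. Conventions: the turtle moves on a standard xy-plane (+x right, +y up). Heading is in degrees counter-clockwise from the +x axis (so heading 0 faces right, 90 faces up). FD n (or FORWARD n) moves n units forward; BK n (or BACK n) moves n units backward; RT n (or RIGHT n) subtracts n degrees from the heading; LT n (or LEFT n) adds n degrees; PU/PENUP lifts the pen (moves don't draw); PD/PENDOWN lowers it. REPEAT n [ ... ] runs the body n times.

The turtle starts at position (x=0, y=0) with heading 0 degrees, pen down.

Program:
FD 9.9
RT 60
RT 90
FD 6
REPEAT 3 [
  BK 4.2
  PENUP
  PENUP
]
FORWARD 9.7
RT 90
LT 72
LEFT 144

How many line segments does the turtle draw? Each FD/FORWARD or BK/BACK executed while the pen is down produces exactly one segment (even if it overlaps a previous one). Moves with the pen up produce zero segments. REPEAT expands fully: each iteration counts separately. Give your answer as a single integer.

Answer: 3

Derivation:
Executing turtle program step by step:
Start: pos=(0,0), heading=0, pen down
FD 9.9: (0,0) -> (9.9,0) [heading=0, draw]
RT 60: heading 0 -> 300
RT 90: heading 300 -> 210
FD 6: (9.9,0) -> (4.704,-3) [heading=210, draw]
REPEAT 3 [
  -- iteration 1/3 --
  BK 4.2: (4.704,-3) -> (8.341,-0.9) [heading=210, draw]
  PU: pen up
  PU: pen up
  -- iteration 2/3 --
  BK 4.2: (8.341,-0.9) -> (11.978,1.2) [heading=210, move]
  PU: pen up
  PU: pen up
  -- iteration 3/3 --
  BK 4.2: (11.978,1.2) -> (15.616,3.3) [heading=210, move]
  PU: pen up
  PU: pen up
]
FD 9.7: (15.616,3.3) -> (7.215,-1.55) [heading=210, move]
RT 90: heading 210 -> 120
LT 72: heading 120 -> 192
LT 144: heading 192 -> 336
Final: pos=(7.215,-1.55), heading=336, 3 segment(s) drawn
Segments drawn: 3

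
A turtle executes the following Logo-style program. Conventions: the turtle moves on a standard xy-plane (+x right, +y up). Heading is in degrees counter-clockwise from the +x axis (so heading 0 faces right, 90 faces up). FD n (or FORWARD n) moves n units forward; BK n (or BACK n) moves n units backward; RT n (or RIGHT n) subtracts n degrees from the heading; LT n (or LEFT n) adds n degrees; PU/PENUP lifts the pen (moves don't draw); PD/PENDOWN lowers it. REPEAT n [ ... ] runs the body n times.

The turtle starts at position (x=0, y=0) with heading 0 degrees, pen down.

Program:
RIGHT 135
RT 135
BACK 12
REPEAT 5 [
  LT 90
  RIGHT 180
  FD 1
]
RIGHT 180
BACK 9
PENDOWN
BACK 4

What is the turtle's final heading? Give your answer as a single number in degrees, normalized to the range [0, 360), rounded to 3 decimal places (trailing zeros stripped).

Answer: 180

Derivation:
Executing turtle program step by step:
Start: pos=(0,0), heading=0, pen down
RT 135: heading 0 -> 225
RT 135: heading 225 -> 90
BK 12: (0,0) -> (0,-12) [heading=90, draw]
REPEAT 5 [
  -- iteration 1/5 --
  LT 90: heading 90 -> 180
  RT 180: heading 180 -> 0
  FD 1: (0,-12) -> (1,-12) [heading=0, draw]
  -- iteration 2/5 --
  LT 90: heading 0 -> 90
  RT 180: heading 90 -> 270
  FD 1: (1,-12) -> (1,-13) [heading=270, draw]
  -- iteration 3/5 --
  LT 90: heading 270 -> 0
  RT 180: heading 0 -> 180
  FD 1: (1,-13) -> (0,-13) [heading=180, draw]
  -- iteration 4/5 --
  LT 90: heading 180 -> 270
  RT 180: heading 270 -> 90
  FD 1: (0,-13) -> (0,-12) [heading=90, draw]
  -- iteration 5/5 --
  LT 90: heading 90 -> 180
  RT 180: heading 180 -> 0
  FD 1: (0,-12) -> (1,-12) [heading=0, draw]
]
RT 180: heading 0 -> 180
BK 9: (1,-12) -> (10,-12) [heading=180, draw]
PD: pen down
BK 4: (10,-12) -> (14,-12) [heading=180, draw]
Final: pos=(14,-12), heading=180, 8 segment(s) drawn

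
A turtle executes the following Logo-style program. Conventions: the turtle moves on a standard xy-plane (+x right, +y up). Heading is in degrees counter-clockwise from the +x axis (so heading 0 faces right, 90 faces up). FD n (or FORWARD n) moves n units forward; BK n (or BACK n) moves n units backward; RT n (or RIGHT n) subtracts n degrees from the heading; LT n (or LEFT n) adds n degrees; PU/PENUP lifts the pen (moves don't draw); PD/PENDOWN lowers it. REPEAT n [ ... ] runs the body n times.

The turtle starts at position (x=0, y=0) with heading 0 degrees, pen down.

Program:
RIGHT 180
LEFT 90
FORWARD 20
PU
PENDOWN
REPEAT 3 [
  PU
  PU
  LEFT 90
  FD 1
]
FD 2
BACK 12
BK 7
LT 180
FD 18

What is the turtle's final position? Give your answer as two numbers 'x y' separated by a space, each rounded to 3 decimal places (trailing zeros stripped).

Answer: 35 -19

Derivation:
Executing turtle program step by step:
Start: pos=(0,0), heading=0, pen down
RT 180: heading 0 -> 180
LT 90: heading 180 -> 270
FD 20: (0,0) -> (0,-20) [heading=270, draw]
PU: pen up
PD: pen down
REPEAT 3 [
  -- iteration 1/3 --
  PU: pen up
  PU: pen up
  LT 90: heading 270 -> 0
  FD 1: (0,-20) -> (1,-20) [heading=0, move]
  -- iteration 2/3 --
  PU: pen up
  PU: pen up
  LT 90: heading 0 -> 90
  FD 1: (1,-20) -> (1,-19) [heading=90, move]
  -- iteration 3/3 --
  PU: pen up
  PU: pen up
  LT 90: heading 90 -> 180
  FD 1: (1,-19) -> (0,-19) [heading=180, move]
]
FD 2: (0,-19) -> (-2,-19) [heading=180, move]
BK 12: (-2,-19) -> (10,-19) [heading=180, move]
BK 7: (10,-19) -> (17,-19) [heading=180, move]
LT 180: heading 180 -> 0
FD 18: (17,-19) -> (35,-19) [heading=0, move]
Final: pos=(35,-19), heading=0, 1 segment(s) drawn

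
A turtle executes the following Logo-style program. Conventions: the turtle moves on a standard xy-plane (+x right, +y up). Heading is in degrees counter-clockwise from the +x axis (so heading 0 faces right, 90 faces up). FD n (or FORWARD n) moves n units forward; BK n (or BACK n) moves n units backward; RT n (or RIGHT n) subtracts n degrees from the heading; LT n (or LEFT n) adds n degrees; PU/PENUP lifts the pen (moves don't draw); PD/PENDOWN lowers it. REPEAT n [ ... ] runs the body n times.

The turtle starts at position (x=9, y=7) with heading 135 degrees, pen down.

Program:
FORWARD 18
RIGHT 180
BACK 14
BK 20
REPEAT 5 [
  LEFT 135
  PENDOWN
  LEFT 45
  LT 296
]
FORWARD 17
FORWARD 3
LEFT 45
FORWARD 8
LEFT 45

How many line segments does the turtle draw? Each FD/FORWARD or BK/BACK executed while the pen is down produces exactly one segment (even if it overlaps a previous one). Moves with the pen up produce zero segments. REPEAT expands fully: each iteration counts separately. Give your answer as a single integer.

Answer: 6

Derivation:
Executing turtle program step by step:
Start: pos=(9,7), heading=135, pen down
FD 18: (9,7) -> (-3.728,19.728) [heading=135, draw]
RT 180: heading 135 -> 315
BK 14: (-3.728,19.728) -> (-13.627,29.627) [heading=315, draw]
BK 20: (-13.627,29.627) -> (-27.77,43.77) [heading=315, draw]
REPEAT 5 [
  -- iteration 1/5 --
  LT 135: heading 315 -> 90
  PD: pen down
  LT 45: heading 90 -> 135
  LT 296: heading 135 -> 71
  -- iteration 2/5 --
  LT 135: heading 71 -> 206
  PD: pen down
  LT 45: heading 206 -> 251
  LT 296: heading 251 -> 187
  -- iteration 3/5 --
  LT 135: heading 187 -> 322
  PD: pen down
  LT 45: heading 322 -> 7
  LT 296: heading 7 -> 303
  -- iteration 4/5 --
  LT 135: heading 303 -> 78
  PD: pen down
  LT 45: heading 78 -> 123
  LT 296: heading 123 -> 59
  -- iteration 5/5 --
  LT 135: heading 59 -> 194
  PD: pen down
  LT 45: heading 194 -> 239
  LT 296: heading 239 -> 175
]
FD 17: (-27.77,43.77) -> (-44.705,45.251) [heading=175, draw]
FD 3: (-44.705,45.251) -> (-47.693,45.513) [heading=175, draw]
LT 45: heading 175 -> 220
FD 8: (-47.693,45.513) -> (-53.822,40.37) [heading=220, draw]
LT 45: heading 220 -> 265
Final: pos=(-53.822,40.37), heading=265, 6 segment(s) drawn
Segments drawn: 6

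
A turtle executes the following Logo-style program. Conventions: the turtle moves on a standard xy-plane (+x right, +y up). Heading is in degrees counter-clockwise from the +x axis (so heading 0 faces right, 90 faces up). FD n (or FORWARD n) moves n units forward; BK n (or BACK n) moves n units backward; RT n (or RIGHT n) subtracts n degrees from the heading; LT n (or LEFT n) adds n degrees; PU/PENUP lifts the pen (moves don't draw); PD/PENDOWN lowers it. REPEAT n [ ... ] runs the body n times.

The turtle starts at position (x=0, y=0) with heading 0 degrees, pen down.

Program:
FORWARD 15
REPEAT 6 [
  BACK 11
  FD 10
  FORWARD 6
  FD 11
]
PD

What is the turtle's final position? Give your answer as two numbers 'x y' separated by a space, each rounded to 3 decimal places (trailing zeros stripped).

Executing turtle program step by step:
Start: pos=(0,0), heading=0, pen down
FD 15: (0,0) -> (15,0) [heading=0, draw]
REPEAT 6 [
  -- iteration 1/6 --
  BK 11: (15,0) -> (4,0) [heading=0, draw]
  FD 10: (4,0) -> (14,0) [heading=0, draw]
  FD 6: (14,0) -> (20,0) [heading=0, draw]
  FD 11: (20,0) -> (31,0) [heading=0, draw]
  -- iteration 2/6 --
  BK 11: (31,0) -> (20,0) [heading=0, draw]
  FD 10: (20,0) -> (30,0) [heading=0, draw]
  FD 6: (30,0) -> (36,0) [heading=0, draw]
  FD 11: (36,0) -> (47,0) [heading=0, draw]
  -- iteration 3/6 --
  BK 11: (47,0) -> (36,0) [heading=0, draw]
  FD 10: (36,0) -> (46,0) [heading=0, draw]
  FD 6: (46,0) -> (52,0) [heading=0, draw]
  FD 11: (52,0) -> (63,0) [heading=0, draw]
  -- iteration 4/6 --
  BK 11: (63,0) -> (52,0) [heading=0, draw]
  FD 10: (52,0) -> (62,0) [heading=0, draw]
  FD 6: (62,0) -> (68,0) [heading=0, draw]
  FD 11: (68,0) -> (79,0) [heading=0, draw]
  -- iteration 5/6 --
  BK 11: (79,0) -> (68,0) [heading=0, draw]
  FD 10: (68,0) -> (78,0) [heading=0, draw]
  FD 6: (78,0) -> (84,0) [heading=0, draw]
  FD 11: (84,0) -> (95,0) [heading=0, draw]
  -- iteration 6/6 --
  BK 11: (95,0) -> (84,0) [heading=0, draw]
  FD 10: (84,0) -> (94,0) [heading=0, draw]
  FD 6: (94,0) -> (100,0) [heading=0, draw]
  FD 11: (100,0) -> (111,0) [heading=0, draw]
]
PD: pen down
Final: pos=(111,0), heading=0, 25 segment(s) drawn

Answer: 111 0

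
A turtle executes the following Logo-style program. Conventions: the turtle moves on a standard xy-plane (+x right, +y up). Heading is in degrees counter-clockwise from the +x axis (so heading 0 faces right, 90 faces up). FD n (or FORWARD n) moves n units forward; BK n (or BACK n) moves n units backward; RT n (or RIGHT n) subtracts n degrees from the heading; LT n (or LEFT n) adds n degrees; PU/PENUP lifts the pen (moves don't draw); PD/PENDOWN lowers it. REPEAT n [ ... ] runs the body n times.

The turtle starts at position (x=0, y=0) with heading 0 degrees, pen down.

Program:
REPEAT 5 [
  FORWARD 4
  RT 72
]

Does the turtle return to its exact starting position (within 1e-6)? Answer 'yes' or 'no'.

Answer: yes

Derivation:
Executing turtle program step by step:
Start: pos=(0,0), heading=0, pen down
REPEAT 5 [
  -- iteration 1/5 --
  FD 4: (0,0) -> (4,0) [heading=0, draw]
  RT 72: heading 0 -> 288
  -- iteration 2/5 --
  FD 4: (4,0) -> (5.236,-3.804) [heading=288, draw]
  RT 72: heading 288 -> 216
  -- iteration 3/5 --
  FD 4: (5.236,-3.804) -> (2,-6.155) [heading=216, draw]
  RT 72: heading 216 -> 144
  -- iteration 4/5 --
  FD 4: (2,-6.155) -> (-1.236,-3.804) [heading=144, draw]
  RT 72: heading 144 -> 72
  -- iteration 5/5 --
  FD 4: (-1.236,-3.804) -> (0,0) [heading=72, draw]
  RT 72: heading 72 -> 0
]
Final: pos=(0,0), heading=0, 5 segment(s) drawn

Start position: (0, 0)
Final position: (0, 0)
Distance = 0; < 1e-6 -> CLOSED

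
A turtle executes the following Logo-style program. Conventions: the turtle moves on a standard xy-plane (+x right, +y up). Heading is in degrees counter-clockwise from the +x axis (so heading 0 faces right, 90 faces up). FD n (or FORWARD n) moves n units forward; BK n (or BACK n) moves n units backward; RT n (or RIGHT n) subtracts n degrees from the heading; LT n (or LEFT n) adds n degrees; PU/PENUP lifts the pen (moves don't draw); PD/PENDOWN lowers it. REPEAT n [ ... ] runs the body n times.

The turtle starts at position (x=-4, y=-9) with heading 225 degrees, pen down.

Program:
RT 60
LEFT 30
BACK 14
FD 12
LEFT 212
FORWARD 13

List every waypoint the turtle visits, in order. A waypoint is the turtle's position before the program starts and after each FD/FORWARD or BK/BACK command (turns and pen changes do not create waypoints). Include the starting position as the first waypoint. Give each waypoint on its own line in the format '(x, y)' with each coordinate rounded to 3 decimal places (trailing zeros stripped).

Answer: (-4, -9)
(9.523, -5.377)
(-2.068, -8.482)
(6.798, 1.025)

Derivation:
Executing turtle program step by step:
Start: pos=(-4,-9), heading=225, pen down
RT 60: heading 225 -> 165
LT 30: heading 165 -> 195
BK 14: (-4,-9) -> (9.523,-5.377) [heading=195, draw]
FD 12: (9.523,-5.377) -> (-2.068,-8.482) [heading=195, draw]
LT 212: heading 195 -> 47
FD 13: (-2.068,-8.482) -> (6.798,1.025) [heading=47, draw]
Final: pos=(6.798,1.025), heading=47, 3 segment(s) drawn
Waypoints (4 total):
(-4, -9)
(9.523, -5.377)
(-2.068, -8.482)
(6.798, 1.025)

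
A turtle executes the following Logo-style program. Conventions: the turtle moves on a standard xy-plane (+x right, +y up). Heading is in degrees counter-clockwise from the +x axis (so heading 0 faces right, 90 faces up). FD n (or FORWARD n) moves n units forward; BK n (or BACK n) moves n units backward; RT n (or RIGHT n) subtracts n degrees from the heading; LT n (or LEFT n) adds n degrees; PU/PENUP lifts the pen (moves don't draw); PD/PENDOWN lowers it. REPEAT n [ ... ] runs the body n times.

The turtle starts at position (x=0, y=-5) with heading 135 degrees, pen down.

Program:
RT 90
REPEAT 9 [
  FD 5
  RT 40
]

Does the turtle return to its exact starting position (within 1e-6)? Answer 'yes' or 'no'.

Executing turtle program step by step:
Start: pos=(0,-5), heading=135, pen down
RT 90: heading 135 -> 45
REPEAT 9 [
  -- iteration 1/9 --
  FD 5: (0,-5) -> (3.536,-1.464) [heading=45, draw]
  RT 40: heading 45 -> 5
  -- iteration 2/9 --
  FD 5: (3.536,-1.464) -> (8.517,-1.029) [heading=5, draw]
  RT 40: heading 5 -> 325
  -- iteration 3/9 --
  FD 5: (8.517,-1.029) -> (12.612,-3.897) [heading=325, draw]
  RT 40: heading 325 -> 285
  -- iteration 4/9 --
  FD 5: (12.612,-3.897) -> (13.906,-8.726) [heading=285, draw]
  RT 40: heading 285 -> 245
  -- iteration 5/9 --
  FD 5: (13.906,-8.726) -> (11.793,-13.258) [heading=245, draw]
  RT 40: heading 245 -> 205
  -- iteration 6/9 --
  FD 5: (11.793,-13.258) -> (7.262,-15.371) [heading=205, draw]
  RT 40: heading 205 -> 165
  -- iteration 7/9 --
  FD 5: (7.262,-15.371) -> (2.432,-14.077) [heading=165, draw]
  RT 40: heading 165 -> 125
  -- iteration 8/9 --
  FD 5: (2.432,-14.077) -> (-0.436,-9.981) [heading=125, draw]
  RT 40: heading 125 -> 85
  -- iteration 9/9 --
  FD 5: (-0.436,-9.981) -> (0,-5) [heading=85, draw]
  RT 40: heading 85 -> 45
]
Final: pos=(0,-5), heading=45, 9 segment(s) drawn

Start position: (0, -5)
Final position: (0, -5)
Distance = 0; < 1e-6 -> CLOSED

Answer: yes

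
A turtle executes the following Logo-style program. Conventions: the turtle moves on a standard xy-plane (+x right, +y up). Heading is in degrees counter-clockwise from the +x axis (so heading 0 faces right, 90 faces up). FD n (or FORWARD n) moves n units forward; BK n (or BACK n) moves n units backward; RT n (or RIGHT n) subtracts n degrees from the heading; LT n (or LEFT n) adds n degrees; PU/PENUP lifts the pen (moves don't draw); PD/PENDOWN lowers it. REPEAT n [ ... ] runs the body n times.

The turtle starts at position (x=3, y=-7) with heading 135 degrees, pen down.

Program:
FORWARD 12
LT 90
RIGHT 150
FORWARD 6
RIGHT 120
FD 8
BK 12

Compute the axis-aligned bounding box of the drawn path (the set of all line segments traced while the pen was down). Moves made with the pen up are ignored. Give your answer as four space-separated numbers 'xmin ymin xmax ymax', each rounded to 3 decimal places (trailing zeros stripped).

Answer: -6.761 -7 3 10.109

Derivation:
Executing turtle program step by step:
Start: pos=(3,-7), heading=135, pen down
FD 12: (3,-7) -> (-5.485,1.485) [heading=135, draw]
LT 90: heading 135 -> 225
RT 150: heading 225 -> 75
FD 6: (-5.485,1.485) -> (-3.932,7.281) [heading=75, draw]
RT 120: heading 75 -> 315
FD 8: (-3.932,7.281) -> (1.724,1.624) [heading=315, draw]
BK 12: (1.724,1.624) -> (-6.761,10.109) [heading=315, draw]
Final: pos=(-6.761,10.109), heading=315, 4 segment(s) drawn

Segment endpoints: x in {-6.761, -5.485, -3.932, 1.724, 3}, y in {-7, 1.485, 1.624, 7.281, 10.109}
xmin=-6.761, ymin=-7, xmax=3, ymax=10.109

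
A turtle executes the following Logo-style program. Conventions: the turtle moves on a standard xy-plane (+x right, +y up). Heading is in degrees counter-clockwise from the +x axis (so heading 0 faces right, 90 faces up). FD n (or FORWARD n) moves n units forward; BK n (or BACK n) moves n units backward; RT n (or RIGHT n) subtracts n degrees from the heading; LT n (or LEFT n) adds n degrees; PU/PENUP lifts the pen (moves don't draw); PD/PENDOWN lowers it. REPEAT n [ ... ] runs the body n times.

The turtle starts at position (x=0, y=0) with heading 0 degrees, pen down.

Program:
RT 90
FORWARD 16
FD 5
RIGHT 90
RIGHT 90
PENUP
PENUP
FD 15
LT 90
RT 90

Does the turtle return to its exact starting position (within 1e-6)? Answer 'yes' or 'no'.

Executing turtle program step by step:
Start: pos=(0,0), heading=0, pen down
RT 90: heading 0 -> 270
FD 16: (0,0) -> (0,-16) [heading=270, draw]
FD 5: (0,-16) -> (0,-21) [heading=270, draw]
RT 90: heading 270 -> 180
RT 90: heading 180 -> 90
PU: pen up
PU: pen up
FD 15: (0,-21) -> (0,-6) [heading=90, move]
LT 90: heading 90 -> 180
RT 90: heading 180 -> 90
Final: pos=(0,-6), heading=90, 2 segment(s) drawn

Start position: (0, 0)
Final position: (0, -6)
Distance = 6; >= 1e-6 -> NOT closed

Answer: no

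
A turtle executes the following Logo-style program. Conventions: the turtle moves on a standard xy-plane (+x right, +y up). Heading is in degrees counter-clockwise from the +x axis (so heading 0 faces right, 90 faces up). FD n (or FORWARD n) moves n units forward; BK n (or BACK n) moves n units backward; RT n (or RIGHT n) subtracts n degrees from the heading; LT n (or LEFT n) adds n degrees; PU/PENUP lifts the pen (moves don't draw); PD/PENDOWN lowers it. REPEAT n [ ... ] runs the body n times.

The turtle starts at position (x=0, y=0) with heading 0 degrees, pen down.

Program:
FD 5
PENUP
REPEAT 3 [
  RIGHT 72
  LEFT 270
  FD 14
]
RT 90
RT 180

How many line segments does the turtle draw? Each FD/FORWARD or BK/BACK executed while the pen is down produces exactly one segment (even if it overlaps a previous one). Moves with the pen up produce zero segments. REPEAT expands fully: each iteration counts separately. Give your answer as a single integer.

Answer: 1

Derivation:
Executing turtle program step by step:
Start: pos=(0,0), heading=0, pen down
FD 5: (0,0) -> (5,0) [heading=0, draw]
PU: pen up
REPEAT 3 [
  -- iteration 1/3 --
  RT 72: heading 0 -> 288
  LT 270: heading 288 -> 198
  FD 14: (5,0) -> (-8.315,-4.326) [heading=198, move]
  -- iteration 2/3 --
  RT 72: heading 198 -> 126
  LT 270: heading 126 -> 36
  FD 14: (-8.315,-4.326) -> (3.011,3.903) [heading=36, move]
  -- iteration 3/3 --
  RT 72: heading 36 -> 324
  LT 270: heading 324 -> 234
  FD 14: (3.011,3.903) -> (-5.218,-7.423) [heading=234, move]
]
RT 90: heading 234 -> 144
RT 180: heading 144 -> 324
Final: pos=(-5.218,-7.423), heading=324, 1 segment(s) drawn
Segments drawn: 1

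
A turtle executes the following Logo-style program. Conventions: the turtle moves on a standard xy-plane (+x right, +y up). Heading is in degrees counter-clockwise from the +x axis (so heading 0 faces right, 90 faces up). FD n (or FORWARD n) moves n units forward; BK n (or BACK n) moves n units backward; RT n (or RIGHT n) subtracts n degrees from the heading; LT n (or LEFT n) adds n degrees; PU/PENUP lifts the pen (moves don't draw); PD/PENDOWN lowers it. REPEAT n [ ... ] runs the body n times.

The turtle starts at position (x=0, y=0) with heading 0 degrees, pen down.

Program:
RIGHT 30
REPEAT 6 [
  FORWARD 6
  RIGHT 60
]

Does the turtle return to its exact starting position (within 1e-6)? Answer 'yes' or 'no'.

Executing turtle program step by step:
Start: pos=(0,0), heading=0, pen down
RT 30: heading 0 -> 330
REPEAT 6 [
  -- iteration 1/6 --
  FD 6: (0,0) -> (5.196,-3) [heading=330, draw]
  RT 60: heading 330 -> 270
  -- iteration 2/6 --
  FD 6: (5.196,-3) -> (5.196,-9) [heading=270, draw]
  RT 60: heading 270 -> 210
  -- iteration 3/6 --
  FD 6: (5.196,-9) -> (0,-12) [heading=210, draw]
  RT 60: heading 210 -> 150
  -- iteration 4/6 --
  FD 6: (0,-12) -> (-5.196,-9) [heading=150, draw]
  RT 60: heading 150 -> 90
  -- iteration 5/6 --
  FD 6: (-5.196,-9) -> (-5.196,-3) [heading=90, draw]
  RT 60: heading 90 -> 30
  -- iteration 6/6 --
  FD 6: (-5.196,-3) -> (0,0) [heading=30, draw]
  RT 60: heading 30 -> 330
]
Final: pos=(0,0), heading=330, 6 segment(s) drawn

Start position: (0, 0)
Final position: (0, 0)
Distance = 0; < 1e-6 -> CLOSED

Answer: yes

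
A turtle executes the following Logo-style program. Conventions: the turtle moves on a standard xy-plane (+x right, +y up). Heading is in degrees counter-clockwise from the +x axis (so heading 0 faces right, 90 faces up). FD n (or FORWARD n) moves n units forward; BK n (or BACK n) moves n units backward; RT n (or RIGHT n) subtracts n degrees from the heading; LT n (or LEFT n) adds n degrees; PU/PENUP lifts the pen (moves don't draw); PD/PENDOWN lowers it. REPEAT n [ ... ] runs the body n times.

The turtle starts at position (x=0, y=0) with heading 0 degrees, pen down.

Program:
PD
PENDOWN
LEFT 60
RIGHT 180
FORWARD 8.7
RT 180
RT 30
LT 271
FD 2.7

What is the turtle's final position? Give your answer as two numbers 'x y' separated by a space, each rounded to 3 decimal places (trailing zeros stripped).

Executing turtle program step by step:
Start: pos=(0,0), heading=0, pen down
PD: pen down
PD: pen down
LT 60: heading 0 -> 60
RT 180: heading 60 -> 240
FD 8.7: (0,0) -> (-4.35,-7.534) [heading=240, draw]
RT 180: heading 240 -> 60
RT 30: heading 60 -> 30
LT 271: heading 30 -> 301
FD 2.7: (-4.35,-7.534) -> (-2.959,-9.849) [heading=301, draw]
Final: pos=(-2.959,-9.849), heading=301, 2 segment(s) drawn

Answer: -2.959 -9.849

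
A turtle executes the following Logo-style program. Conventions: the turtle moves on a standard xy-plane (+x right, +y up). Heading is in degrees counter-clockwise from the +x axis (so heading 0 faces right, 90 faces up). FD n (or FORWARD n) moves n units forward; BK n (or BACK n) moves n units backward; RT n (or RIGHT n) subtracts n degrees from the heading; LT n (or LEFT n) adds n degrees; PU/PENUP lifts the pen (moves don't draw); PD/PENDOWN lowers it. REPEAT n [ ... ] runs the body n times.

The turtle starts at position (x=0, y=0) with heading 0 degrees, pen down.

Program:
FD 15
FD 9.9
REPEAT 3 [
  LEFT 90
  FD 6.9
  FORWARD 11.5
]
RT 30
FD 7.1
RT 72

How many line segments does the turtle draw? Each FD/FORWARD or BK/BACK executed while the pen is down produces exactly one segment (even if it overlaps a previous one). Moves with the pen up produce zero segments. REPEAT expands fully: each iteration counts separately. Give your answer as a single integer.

Executing turtle program step by step:
Start: pos=(0,0), heading=0, pen down
FD 15: (0,0) -> (15,0) [heading=0, draw]
FD 9.9: (15,0) -> (24.9,0) [heading=0, draw]
REPEAT 3 [
  -- iteration 1/3 --
  LT 90: heading 0 -> 90
  FD 6.9: (24.9,0) -> (24.9,6.9) [heading=90, draw]
  FD 11.5: (24.9,6.9) -> (24.9,18.4) [heading=90, draw]
  -- iteration 2/3 --
  LT 90: heading 90 -> 180
  FD 6.9: (24.9,18.4) -> (18,18.4) [heading=180, draw]
  FD 11.5: (18,18.4) -> (6.5,18.4) [heading=180, draw]
  -- iteration 3/3 --
  LT 90: heading 180 -> 270
  FD 6.9: (6.5,18.4) -> (6.5,11.5) [heading=270, draw]
  FD 11.5: (6.5,11.5) -> (6.5,0) [heading=270, draw]
]
RT 30: heading 270 -> 240
FD 7.1: (6.5,0) -> (2.95,-6.149) [heading=240, draw]
RT 72: heading 240 -> 168
Final: pos=(2.95,-6.149), heading=168, 9 segment(s) drawn
Segments drawn: 9

Answer: 9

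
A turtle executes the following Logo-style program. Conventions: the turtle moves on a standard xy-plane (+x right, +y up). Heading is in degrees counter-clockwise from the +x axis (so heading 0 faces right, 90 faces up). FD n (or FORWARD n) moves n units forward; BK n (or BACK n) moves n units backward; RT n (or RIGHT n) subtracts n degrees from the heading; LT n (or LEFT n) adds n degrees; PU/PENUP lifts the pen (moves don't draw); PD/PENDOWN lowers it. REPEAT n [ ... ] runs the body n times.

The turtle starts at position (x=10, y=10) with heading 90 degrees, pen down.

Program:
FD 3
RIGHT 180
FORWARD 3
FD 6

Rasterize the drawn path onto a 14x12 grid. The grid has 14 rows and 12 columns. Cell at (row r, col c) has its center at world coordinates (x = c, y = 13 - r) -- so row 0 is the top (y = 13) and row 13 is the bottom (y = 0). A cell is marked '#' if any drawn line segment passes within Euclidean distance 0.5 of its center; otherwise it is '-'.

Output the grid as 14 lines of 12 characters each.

Segment 0: (10,10) -> (10,13)
Segment 1: (10,13) -> (10,10)
Segment 2: (10,10) -> (10,4)

Answer: ----------#-
----------#-
----------#-
----------#-
----------#-
----------#-
----------#-
----------#-
----------#-
----------#-
------------
------------
------------
------------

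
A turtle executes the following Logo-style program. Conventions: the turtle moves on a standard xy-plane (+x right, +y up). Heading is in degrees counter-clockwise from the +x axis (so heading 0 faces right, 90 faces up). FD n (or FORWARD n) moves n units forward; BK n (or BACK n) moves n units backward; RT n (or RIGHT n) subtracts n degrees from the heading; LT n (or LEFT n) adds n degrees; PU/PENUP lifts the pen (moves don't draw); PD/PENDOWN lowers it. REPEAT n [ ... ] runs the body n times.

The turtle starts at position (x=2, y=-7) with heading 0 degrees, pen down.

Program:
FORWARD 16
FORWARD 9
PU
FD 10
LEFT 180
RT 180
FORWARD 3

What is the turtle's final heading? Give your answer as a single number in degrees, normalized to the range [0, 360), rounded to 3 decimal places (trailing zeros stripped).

Answer: 0

Derivation:
Executing turtle program step by step:
Start: pos=(2,-7), heading=0, pen down
FD 16: (2,-7) -> (18,-7) [heading=0, draw]
FD 9: (18,-7) -> (27,-7) [heading=0, draw]
PU: pen up
FD 10: (27,-7) -> (37,-7) [heading=0, move]
LT 180: heading 0 -> 180
RT 180: heading 180 -> 0
FD 3: (37,-7) -> (40,-7) [heading=0, move]
Final: pos=(40,-7), heading=0, 2 segment(s) drawn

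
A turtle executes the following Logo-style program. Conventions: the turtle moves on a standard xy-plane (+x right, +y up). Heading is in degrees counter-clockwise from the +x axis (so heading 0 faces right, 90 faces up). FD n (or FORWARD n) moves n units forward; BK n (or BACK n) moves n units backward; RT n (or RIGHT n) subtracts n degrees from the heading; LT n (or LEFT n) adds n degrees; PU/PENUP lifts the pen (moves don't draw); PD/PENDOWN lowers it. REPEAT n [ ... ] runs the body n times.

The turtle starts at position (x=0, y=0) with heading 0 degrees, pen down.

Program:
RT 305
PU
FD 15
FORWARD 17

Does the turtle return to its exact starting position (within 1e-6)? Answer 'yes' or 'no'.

Executing turtle program step by step:
Start: pos=(0,0), heading=0, pen down
RT 305: heading 0 -> 55
PU: pen up
FD 15: (0,0) -> (8.604,12.287) [heading=55, move]
FD 17: (8.604,12.287) -> (18.354,26.213) [heading=55, move]
Final: pos=(18.354,26.213), heading=55, 0 segment(s) drawn

Start position: (0, 0)
Final position: (18.354, 26.213)
Distance = 32; >= 1e-6 -> NOT closed

Answer: no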